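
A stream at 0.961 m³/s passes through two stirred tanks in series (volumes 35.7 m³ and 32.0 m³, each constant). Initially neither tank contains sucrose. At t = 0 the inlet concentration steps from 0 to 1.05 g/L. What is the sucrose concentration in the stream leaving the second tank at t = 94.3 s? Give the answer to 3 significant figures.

Each tank obeys Vᵢ dCᵢ/dt = Q(Cᵢ₋₁ − Cᵢ), so τᵢ = Vᵢ/Q.
τ₁ = 35.7/0.961 = 37.149 s; τ₂ = 32.0/0.961 = 33.299 s.
Tank 1: C₁ = C_in(1 − e^(−t/τ₁)). Tank 2 (τ₁ ≠ τ₂): C₂ = C_in[1 − (τ₁ e^(−t/τ₁) − τ₂ e^(−t/τ₂))/(τ₁ − τ₂)].
At t = 94.3: e^(−t/τ₁) = 0.078990, e^(−t/τ₂) = 0.058898.
C₂ = 1.05·[1 − (37.149·0.078990 − 33.299·0.058898)/(3.8502)] = 1.05·0.74725 = 0.78461 g/L.

0.785 g/L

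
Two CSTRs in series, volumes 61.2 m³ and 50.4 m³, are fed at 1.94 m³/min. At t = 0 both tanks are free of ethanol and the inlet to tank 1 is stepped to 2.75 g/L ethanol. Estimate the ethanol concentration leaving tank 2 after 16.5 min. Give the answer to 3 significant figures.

0.314 g/L

Time constants: τᵢ = Vᵢ/Q for each well-mixed tank.
τ₁ = 61.2/1.94 = 31.546 min; τ₂ = 50.4/1.94 = 25.979 min.
Tank 1: C₁ = C_in(1 − e^(−t/τ₁)). Tank 2 (τ₁ ≠ τ₂): C₂ = C_in[1 − (τ₁ e^(−t/τ₁) − τ₂ e^(−t/τ₂))/(τ₁ − τ₂)].
At t = 16.5: e^(−t/τ₁) = 0.59272, e^(−t/τ₂) = 0.52987.
C₂ = 2.75·[1 − (31.546·0.59272 − 25.979·0.52987)/(5.5670)] = 2.75·0.11401 = 0.31353 g/L.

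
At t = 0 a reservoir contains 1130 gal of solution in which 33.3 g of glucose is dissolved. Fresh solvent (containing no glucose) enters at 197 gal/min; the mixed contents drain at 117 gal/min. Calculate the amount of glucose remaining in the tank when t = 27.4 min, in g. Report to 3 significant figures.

6.88 g

Let m(t) be the amount of glucose. Volume: V(t) = V₀ + (Q_in − Q_out) t = 1130 + 80.000 t; V(27.4) = 3322.0 gal.
Species balance (pure solvent in): dm/dt = −Q_out · m/V(t).
dm/m = −Q_out dt/(V₀ + 80.000 t); integrating gives ln(m/m₀) = −(Q_out/(Q_in−Q_out)) ln(V/V₀).
m = m₀ (V₀/V)^(Q_out/(Q_in−Q_out)) = 33.3 × (1130/3322.0)^(1.4625) = 6.8790 g.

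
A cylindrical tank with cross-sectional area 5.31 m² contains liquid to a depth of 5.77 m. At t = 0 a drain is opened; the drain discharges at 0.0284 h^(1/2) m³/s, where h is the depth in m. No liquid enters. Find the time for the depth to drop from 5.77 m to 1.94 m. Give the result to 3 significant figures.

377 s

Accumulation of liquid (constant cross-section A): A dh/dt = −0.0284 √h.
This is separable: 2 d(√h)/dt = −0.0284/A, so √h = √h₀ − (0.0284/(2A)) t.
t = 2A(√h₀ − √h)/0.0284 = 2·5.31·(√5.77 − √1.94)/0.0284
  = 10.620 × (2.4021 − 1.3928) / 0.0284 = 377.40 s.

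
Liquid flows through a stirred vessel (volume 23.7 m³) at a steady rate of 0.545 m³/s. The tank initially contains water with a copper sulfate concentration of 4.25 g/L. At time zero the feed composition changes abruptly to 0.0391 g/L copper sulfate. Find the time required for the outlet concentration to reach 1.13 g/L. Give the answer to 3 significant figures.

Accumulation = in − out for the solute gives V dC/dt = Q(C_in − C), so τ = V/Q = 43.486 s.
C(t) = C_in + (C₀ − C_in) e^(−t/τ). Set C = 1.13 and solve for t:
e^(−t/τ) = (C − C_in)/(C₀ − C_in) = (1.13 − 0.0391)/(4.25 − 0.0391) = 0.25907
t = −τ ln(…) = 43.486 × 1.3507 = 58.736 s.

58.7 s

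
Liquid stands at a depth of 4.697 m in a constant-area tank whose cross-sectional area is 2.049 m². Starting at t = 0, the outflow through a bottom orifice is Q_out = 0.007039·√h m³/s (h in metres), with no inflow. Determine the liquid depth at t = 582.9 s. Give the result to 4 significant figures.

1.360 m

With no inflow, A dh/dt = −0.007039 √h.
This is separable: 2 d(√h)/dt = −0.007039/A, so √h = √h₀ − (0.007039/(2A)) t.
√h = √4.697 − 0.007039·582.9/(2·2.049) = 2.16726 − 1.00123 = 1.16603.
h = 1.16603² = 1.35962 m.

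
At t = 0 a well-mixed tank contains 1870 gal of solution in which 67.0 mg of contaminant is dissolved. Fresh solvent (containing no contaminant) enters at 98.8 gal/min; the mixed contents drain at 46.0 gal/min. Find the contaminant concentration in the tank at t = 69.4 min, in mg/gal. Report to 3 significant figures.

Total volume: dV/dt = Q_in − Q_out = 52.800 gal/min, so V(t) = 1870 + 52.800 t and V(69.4) = 5534.3 gal.
Solute balance: dm/dt = 0 − Q_out C = −Q_out m/V(t).
dm/m = −Q_out dt/(V₀ + 52.800 t); integrating gives ln(m/m₀) = −(Q_out/(Q_in−Q_out)) ln(V/V₀).
m = m₀ (V₀/V)^(Q_out/(Q_in−Q_out)) = 67.0 × (1870/5534.3)^(0.87121) = 26.034 mg.
C = m/V = 26.034/5534.3 = 0.0047041 mg/gal.

0.00470 mg/gal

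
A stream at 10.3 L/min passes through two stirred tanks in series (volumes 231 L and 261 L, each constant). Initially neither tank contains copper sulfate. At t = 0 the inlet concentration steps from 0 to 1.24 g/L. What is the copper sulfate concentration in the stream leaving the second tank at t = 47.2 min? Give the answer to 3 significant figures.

0.729 g/L

Species balance on tank i: dCᵢ/dt = (Cᵢ₋₁ − Cᵢ)/τᵢ with τᵢ = Vᵢ/Q.
τ₁ = 231/10.3 = 22.427 min; τ₂ = 261/10.3 = 25.340 min.
Solving the cascade with C₁(0)=C₂(0)=0 gives C₂(t) = C_in[1 − (τ₁ e^(−t/τ₁) − τ₂ e^(−t/τ₂))/(τ₁ − τ₂)].
At t = 47.2: e^(−t/τ₁) = 0.12190, e^(−t/τ₂) = 0.15526.
C₂ = 1.24·[1 − (22.427·0.12190 − 25.340·0.15526)/(-2.9126)] = 1.24·0.58787 = 0.72896 g/L.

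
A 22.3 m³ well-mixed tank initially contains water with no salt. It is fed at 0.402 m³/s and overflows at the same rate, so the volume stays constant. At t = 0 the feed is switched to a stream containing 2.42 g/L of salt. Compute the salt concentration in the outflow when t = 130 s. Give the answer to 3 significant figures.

2.19 g/L

Mass balance on the solute (V constant): V dC/dt = Q(C_in − C).
Time constant τ = V/Q = 22.3/0.402 = 55.473 s.
Integrating: C(t) = C_in + (C₀ − C_in) e^(−t/τ).
C(130) = 2.42 + (0 − 2.42)·e^(−130/55.473) = 2.42 + (-2.4200)·0.095991 = 2.1877 g/L.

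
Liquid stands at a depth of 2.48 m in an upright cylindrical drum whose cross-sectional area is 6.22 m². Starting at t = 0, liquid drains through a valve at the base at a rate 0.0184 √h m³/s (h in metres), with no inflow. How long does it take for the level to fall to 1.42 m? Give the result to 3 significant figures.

259 s

Volume balance on the tank: A dh/dt = −0.0184 √h.
This is separable: 2 d(√h)/dt = −0.0184/A, so √h = √h₀ − (0.0184/(2A)) t.
t = 2A(√h₀ − √h)/0.0184 = 2·6.22·(√2.48 − √1.42)/0.0184
  = 12.440 × (1.5748 − 1.1916) / 0.0184 = 259.05 s.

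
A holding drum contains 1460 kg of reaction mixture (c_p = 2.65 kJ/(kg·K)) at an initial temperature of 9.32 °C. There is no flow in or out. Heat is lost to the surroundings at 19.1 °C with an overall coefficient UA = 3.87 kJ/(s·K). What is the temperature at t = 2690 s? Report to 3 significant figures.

18.4 °C

Lumped-capacitance energy balance: M c_p dT/dt = UA(T_amb − T).
dT/dt = (T_ss − T)/τ with T_ss = T_amb = 19.100 °C, τ = M c_p/UA = 1460·2.65/3.87 = 999.74 s.
Solution: T(t) = T_ss + (T₀ − T_ss) e^(−t/τ).
T(2690) = 19.100 + (-9.7800)·0.067834 = 18.437 °C.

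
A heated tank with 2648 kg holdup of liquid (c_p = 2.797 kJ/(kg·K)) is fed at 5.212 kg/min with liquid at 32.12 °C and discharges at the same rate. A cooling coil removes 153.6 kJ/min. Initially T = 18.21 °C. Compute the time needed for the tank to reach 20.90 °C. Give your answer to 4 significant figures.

811.1 min

Energy balance: M c_p dT/dt = ṁ c_p (T_in − T) − 153.6.
τ = M/ṁ = 508.058 min; T_ss = T_in − Q̇/(ṁ c_p) = 21.5835 °C.
T(t) = T_ss + (T₀ − T_ss) e^(−t/τ). Set T = 20.90:
e^(−t/τ) = (20.90 − 21.5835)/(18.21 − 21.5835) = 0.202620
t = −508.058 · ln(0.202620) = 811.075 min.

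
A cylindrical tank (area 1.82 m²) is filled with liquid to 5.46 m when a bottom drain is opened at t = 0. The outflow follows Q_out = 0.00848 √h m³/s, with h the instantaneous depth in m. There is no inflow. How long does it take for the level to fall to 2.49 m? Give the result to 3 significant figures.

Unsteady balance on liquid volume: A dh/dt = −0.00848 √h.
∫ h^(−1/2) dh = −(0.00848/A) ∫ dt, giving 2√h = 2√h₀ − (0.00848/A) t.
t = 2A(√h₀ − √h)/0.00848 = 2·1.82·(√5.46 − √2.49)/0.00848
  = 3.6400 × (2.3367 − 1.5780) / 0.00848 = 325.66 s.

326 s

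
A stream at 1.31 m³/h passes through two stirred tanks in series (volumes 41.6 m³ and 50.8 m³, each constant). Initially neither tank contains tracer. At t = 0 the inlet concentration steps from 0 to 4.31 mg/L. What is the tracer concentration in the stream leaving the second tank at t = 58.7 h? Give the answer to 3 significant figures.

2.14 mg/L

Species balance on tank i: dCᵢ/dt = (Cᵢ₋₁ − Cᵢ)/τᵢ with τᵢ = Vᵢ/Q.
τ₁ = 41.6/1.31 = 31.756 h; τ₂ = 50.8/1.31 = 38.779 h.
Solving the cascade with C₁(0)=C₂(0)=0 gives C₂(t) = C_in[1 − (τ₁ e^(−t/τ₁) − τ₂ e^(−t/τ₂))/(τ₁ − τ₂)].
At t = 58.7: e^(−t/τ₁) = 0.15748, e^(−t/τ₂) = 0.22009.
C₂ = 4.31·[1 − (31.756·0.15748 − 38.779·0.22009)/(-7.0229)] = 4.31·0.49679 = 2.1411 mg/L.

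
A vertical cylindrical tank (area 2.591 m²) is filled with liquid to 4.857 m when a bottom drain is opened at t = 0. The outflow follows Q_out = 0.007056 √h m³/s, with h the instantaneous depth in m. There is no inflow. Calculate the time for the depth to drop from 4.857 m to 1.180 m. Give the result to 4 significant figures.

820.8 s

A dh/dt = −Q_out = −0.007056 √h.
Separate and integrate: 2(√h − √h₀) = −(0.007056/A) t.
t = 2A(√h₀ − √h)/0.007056 = 2·2.591·(√4.857 − √1.180)/0.007056
  = 5.18200 × (2.20386 − 1.08628) / 0.007056 = 820.764 s.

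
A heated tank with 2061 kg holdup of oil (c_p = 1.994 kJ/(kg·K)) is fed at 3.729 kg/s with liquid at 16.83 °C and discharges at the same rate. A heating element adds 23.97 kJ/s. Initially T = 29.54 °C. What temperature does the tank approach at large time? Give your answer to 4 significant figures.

Energy balance: M c_p dT/dt = ṁ c_p (T_in − T) + 23.97.
At steady state dT/dt = 0 ⇒ T_ss = T_in + Q̇/(ṁ c_p) = 16.83 + 23.97/(3.729·1.994) = 20.0537 °C.

20.05 °C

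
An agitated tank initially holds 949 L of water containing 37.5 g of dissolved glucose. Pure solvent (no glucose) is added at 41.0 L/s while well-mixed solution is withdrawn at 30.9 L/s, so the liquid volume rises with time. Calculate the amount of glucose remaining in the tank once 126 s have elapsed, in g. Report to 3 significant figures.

2.78 g

Total volume: dV/dt = Q_in − Q_out = 10.100 L/s, so V(t) = 949 + 10.100 t and V(126) = 2221.6 L.
No glucose enters, so dm/dt = −Q_out · (m/V).
dm/m = −Q_out dt/(V₀ + 10.100 t); integrating gives ln(m/m₀) = −(Q_out/(Q_in−Q_out)) ln(V/V₀).
m = m₀ (V₀/V)^(Q_out/(Q_in−Q_out)) = 37.5 × (949/2221.6)^(3.0594) = 2.7790 g.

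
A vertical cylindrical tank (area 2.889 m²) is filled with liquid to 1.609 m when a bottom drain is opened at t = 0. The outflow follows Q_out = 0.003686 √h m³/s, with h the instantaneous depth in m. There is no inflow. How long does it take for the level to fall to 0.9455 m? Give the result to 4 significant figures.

464.1 s

A dh/dt = −Q_out = −0.003686 √h.
Separate and integrate: 2(√h − √h₀) = −(0.003686/A) t.
t = 2A(√h₀ − √h)/0.003686 = 2·2.889·(√1.609 − √0.9455)/0.003686
  = 5.77800 × (1.26846 − 0.972368) / 0.003686 = 464.145 s.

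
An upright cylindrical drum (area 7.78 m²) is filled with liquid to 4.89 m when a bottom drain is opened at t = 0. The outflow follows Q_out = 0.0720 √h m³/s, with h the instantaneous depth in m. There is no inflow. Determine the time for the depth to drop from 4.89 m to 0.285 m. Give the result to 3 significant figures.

363 s

Unsteady balance on liquid volume: A dh/dt = −0.0720 √h.
Separate and integrate: 2(√h − √h₀) = −(0.0720/A) t.
t = 2A(√h₀ − √h)/0.0720 = 2·7.78·(√4.89 − √0.285)/0.0720
  = 15.560 × (2.2113 − 0.53385) / 0.0720 = 362.52 s.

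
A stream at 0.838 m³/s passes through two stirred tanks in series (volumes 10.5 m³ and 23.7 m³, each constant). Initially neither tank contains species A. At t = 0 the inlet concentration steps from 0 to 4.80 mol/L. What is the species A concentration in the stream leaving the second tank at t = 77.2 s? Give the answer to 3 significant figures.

Time constants: τᵢ = Vᵢ/Q for each well-mixed tank.
τ₁ = 10.5/0.838 = 12.530 s; τ₂ = 23.7/0.838 = 28.282 s.
Tank 1: C₁ = C_in(1 − e^(−t/τ₁)). Tank 2 (τ₁ ≠ τ₂): C₂ = C_in[1 − (τ₁ e^(−t/τ₁) − τ₂ e^(−t/τ₂))/(τ₁ − τ₂)].
At t = 77.2: e^(−t/τ₁) = 0.0021095, e^(−t/τ₂) = 0.065240.
C₂ = 4.80·[1 − (12.530·0.0021095 − 28.282·0.065240)/(-15.752)] = 4.80·0.88454 = 4.2458 mol/L.

4.25 mol/L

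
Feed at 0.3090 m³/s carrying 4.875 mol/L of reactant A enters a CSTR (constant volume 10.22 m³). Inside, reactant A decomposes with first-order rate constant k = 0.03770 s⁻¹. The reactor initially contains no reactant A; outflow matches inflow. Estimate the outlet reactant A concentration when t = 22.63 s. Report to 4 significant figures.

1.703 mol/L

Species balance: V dC/dt = Q C_in − Q C − k V C.
dC/dt = (Q/V) C_in − (Q/V + k) C; effective rate a = Q/V + k = 0.0302348 + 0.03770 = 0.0679348 s⁻¹.
C_ss = Q C_in/(Q + kV) = 2.16965 mol/L; C(t) = C_ss + (C₀ − C_ss) e^(−a t).
C(22.63) = 2.16965 + (-2.16965)·e^(−0.0679348·22.63) = 2.16965 + (-2.16965)·0.214947 = 1.70329 mol/L.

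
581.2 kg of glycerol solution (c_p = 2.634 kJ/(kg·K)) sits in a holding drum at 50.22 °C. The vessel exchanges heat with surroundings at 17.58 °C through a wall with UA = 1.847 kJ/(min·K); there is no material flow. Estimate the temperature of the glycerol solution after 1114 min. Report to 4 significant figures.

26.09 °C

First-law balance (no shaft work): M c_p dT/dt = −UA(T − T_amb).
dT/dt = (T_ss − T)/τ with T_ss = T_amb = 17.5800 °C, τ = M c_p/UA = 581.2·2.634/1.847 = 828.847 min.
This is linear first-order; T(t) = T_ss + (T₀ − T_ss) e^(−t/τ).
T(1114) = 17.5800 + (32.6400)·0.260791 = 26.0922 °C.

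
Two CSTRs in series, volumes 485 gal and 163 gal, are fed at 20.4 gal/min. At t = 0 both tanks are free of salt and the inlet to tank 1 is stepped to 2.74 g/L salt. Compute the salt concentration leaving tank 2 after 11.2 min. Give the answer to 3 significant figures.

0.505 g/L

Time constants: τᵢ = Vᵢ/Q for each well-mixed tank.
τ₁ = 485/20.4 = 23.775 min; τ₂ = 163/20.4 = 7.9902 min.
Solving the cascade with C₁(0)=C₂(0)=0 gives C₂(t) = C_in[1 − (τ₁ e^(−t/τ₁) − τ₂ e^(−t/τ₂))/(τ₁ − τ₂)].
At t = 11.2: e^(−t/τ₁) = 0.62432, e^(−t/τ₂) = 0.24617.
C₂ = 2.74·[1 − (23.775·0.62432 − 7.9902·0.24617)/(15.784)] = 2.74·0.18426 = 0.50487 g/L.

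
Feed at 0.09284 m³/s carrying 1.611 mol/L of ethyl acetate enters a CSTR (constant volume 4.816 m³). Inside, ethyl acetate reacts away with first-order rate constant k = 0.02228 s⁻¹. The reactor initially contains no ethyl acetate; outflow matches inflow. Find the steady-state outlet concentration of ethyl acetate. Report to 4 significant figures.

0.7473 mol/L

Accumulation = in − out − consumed: V dC/dt = Q C_in − Q C − k V C.
Steady state (dC/dt = 0): C_ss = Q C_in/(Q + kV) = C_in/(1 + kV/Q).
C_ss = 0.09284·1.611/(0.09284 + 0.02228·4.816) = 0.149565/0.200140 = 0.747301 mol/L.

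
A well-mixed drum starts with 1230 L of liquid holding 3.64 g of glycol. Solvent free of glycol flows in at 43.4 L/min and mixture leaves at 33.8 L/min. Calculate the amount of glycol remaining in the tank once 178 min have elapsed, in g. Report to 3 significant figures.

0.170 g

Total volume: dV/dt = Q_in − Q_out = 9.6000 L/min, so V(t) = 1230 + 9.6000 t and V(178) = 2938.8 L.
Species balance (pure solvent in): dm/dt = −Q_out · m/V(t).
dm/m = −Q_out dt/(V₀ + 9.6000 t); integrating gives ln(m/m₀) = −(Q_out/(Q_in−Q_out)) ln(V/V₀).
m = m₀ (V₀/V)^(Q_out/(Q_in−Q_out)) = 3.64 × (1230/2938.8)^(3.5208) = 0.16955 g.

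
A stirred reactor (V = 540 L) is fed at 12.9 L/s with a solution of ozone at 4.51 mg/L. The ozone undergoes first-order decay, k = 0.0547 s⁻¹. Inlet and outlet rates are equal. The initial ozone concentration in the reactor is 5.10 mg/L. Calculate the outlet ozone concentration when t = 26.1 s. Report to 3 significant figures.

Accumulation = in − out − consumed: V dC/dt = Q C_in − Q C − k V C.
This is linear with rate a = Q/V + k = 0.078589 s⁻¹.
C_ss = Q C_in/(Q + kV) = 1.3709 mg/L; C(t) = C_ss + (C₀ − C_ss) e^(−a t).
C(26.1) = 1.3709 + (3.7291)·e^(−0.078589·26.1) = 1.3709 + (3.7291)·0.12858 = 1.8504 mg/L.

1.85 mg/L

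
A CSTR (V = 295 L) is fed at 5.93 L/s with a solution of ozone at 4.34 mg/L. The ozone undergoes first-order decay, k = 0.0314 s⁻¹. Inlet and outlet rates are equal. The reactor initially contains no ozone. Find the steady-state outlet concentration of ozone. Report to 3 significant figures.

Accumulation = in − out − consumed: V dC/dt = Q C_in − Q C − k V C.
Steady state (dC/dt = 0): C_ss = Q C_in/(Q + kV) = C_in/(1 + kV/Q).
C_ss = 5.93·4.34/(5.93 + 0.0314·295) = 25.736/15.193 = 1.6940 mg/L.

1.69 mg/L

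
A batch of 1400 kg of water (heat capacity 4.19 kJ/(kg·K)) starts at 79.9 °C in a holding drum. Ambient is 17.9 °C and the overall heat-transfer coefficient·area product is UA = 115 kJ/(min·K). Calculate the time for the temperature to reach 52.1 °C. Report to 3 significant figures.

Lumped-capacitance energy balance: M c_p dT/dt = UA(T_amb − T).
τ = M c_p/UA = 51.009 min; T_ss = T_amb = 17.900 °C.
T(t) = T_ss + (T₀ − T_ss)e^(−t/τ); set T = 52.1:
t = −τ ln[(T − T_ss)/(T₀ − T_ss)] = −51.009 · ln(0.55161) = 30.346 min.

30.3 min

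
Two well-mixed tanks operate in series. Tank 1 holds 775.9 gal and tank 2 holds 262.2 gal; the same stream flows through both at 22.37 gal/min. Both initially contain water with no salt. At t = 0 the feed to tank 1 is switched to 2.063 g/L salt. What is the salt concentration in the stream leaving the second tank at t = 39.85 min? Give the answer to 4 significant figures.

Species balance on tank i: dCᵢ/dt = (Cᵢ₋₁ − Cᵢ)/τᵢ with τᵢ = Vᵢ/Q.
τ₁ = 775.9/22.37 = 34.6848 min; τ₂ = 262.2/22.37 = 11.7211 min.
Tank 1: C₁ = C_in(1 − e^(−t/τ₁)). Tank 2 (τ₁ ≠ τ₂): C₂ = C_in[1 − (τ₁ e^(−t/τ₁) − τ₂ e^(−t/τ₂))/(τ₁ − τ₂)].
At t = 39.85: e^(−t/τ₁) = 0.316980, e^(−t/τ₂) = 0.0333778.
C₂ = 2.063·[1 − (34.6848·0.316980 − 11.7211·0.0333778)/(22.9638)] = 2.063·0.538265 = 1.11044 g/L.

1.110 g/L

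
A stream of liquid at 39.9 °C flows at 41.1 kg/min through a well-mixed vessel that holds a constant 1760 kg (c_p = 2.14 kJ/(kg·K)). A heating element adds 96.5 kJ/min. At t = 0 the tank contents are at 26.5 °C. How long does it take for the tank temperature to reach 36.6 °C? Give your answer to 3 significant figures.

51.1 min

M c_p dT/dt = ṁ c_p (T_in − T) + Q̇.
τ = M/ṁ = 42.822 min; T_ss = T_in + Q̇/(ṁ c_p) = 40.997 °C.
T(t) = T_ss + (T₀ − T_ss) e^(−t/τ). Set T = 36.6:
e^(−t/τ) = (36.6 − 40.997)/(26.5 − 40.997) = 0.30331
t = −42.822 · ln(0.30331) = 51.087 min.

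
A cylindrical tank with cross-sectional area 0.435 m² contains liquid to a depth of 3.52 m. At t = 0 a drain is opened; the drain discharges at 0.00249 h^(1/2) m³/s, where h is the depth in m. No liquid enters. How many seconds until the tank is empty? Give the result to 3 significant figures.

656 s

With no inflow, A dh/dt = −0.00249 √h.
This is separable: 2 d(√h)/dt = −0.00249/A, so √h = √h₀ − (0.00249/(2A)) t.
Set h = 0: 2√h₀ = (0.00249/A) t_empty ⇒ t_empty = 2A√h₀/0.00249.
t_empty = 2·0.435·√3.52/0.00249 = 0.87000·1.8762/0.00249 = 655.53 s.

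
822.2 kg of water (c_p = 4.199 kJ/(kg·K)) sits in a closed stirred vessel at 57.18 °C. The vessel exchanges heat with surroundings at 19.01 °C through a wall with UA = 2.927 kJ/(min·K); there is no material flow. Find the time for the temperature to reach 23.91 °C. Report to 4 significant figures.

Unsteady energy balance on the tank contents: M c_p dT/dt = −UA(T − T_amb).
τ = M c_p/UA = 1179.51 min; T_ss = T_amb = 19.0100 °C.
T(t) = T_ss + (T₀ − T_ss)e^(−t/τ); set T = 23.91:
t = −τ ln[(T − T_ss)/(T₀ − T_ss)] = −1179.51 · ln(0.128373) = 2421.31 min.

2421 min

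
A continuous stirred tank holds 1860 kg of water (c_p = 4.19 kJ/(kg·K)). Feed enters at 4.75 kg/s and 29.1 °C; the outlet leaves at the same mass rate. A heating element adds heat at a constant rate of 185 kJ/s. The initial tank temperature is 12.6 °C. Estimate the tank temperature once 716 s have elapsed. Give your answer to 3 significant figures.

34.3 °C

M c_p dT/dt = ṁ c_p (T_in − T) + Q̇.
Rearrange: dT/dt = (T_ss − T)/τ with τ = M/ṁ = 391.58 s and T_ss = T_in + Q̇/(ṁ c_p) = 38.395 °C.
Solution: T(t) = T_ss + (T₀ − T_ss) e^(−t/τ).
T(716) = 38.395 + (-25.795)·e^(−716/391.58) = 38.395 + (-25.795)·0.16066 = 34.251 °C.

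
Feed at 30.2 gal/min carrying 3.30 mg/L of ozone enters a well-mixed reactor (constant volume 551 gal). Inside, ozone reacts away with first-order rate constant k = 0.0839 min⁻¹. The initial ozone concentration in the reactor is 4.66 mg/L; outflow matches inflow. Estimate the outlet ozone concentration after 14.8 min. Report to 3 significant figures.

1.73 mg/L

V dC/dt = Q(C_in − C) − k V C.
This is linear with rate a = Q/V + k = 0.13871 min⁻¹.
C_ss = Q C_in/(Q + kV) = 1.3040 mg/L; C(t) = C_ss + (C₀ − C_ss) e^(−a t).
C(14.8) = 1.3040 + (3.3560)·e^(−0.13871·14.8) = 1.3040 + (3.3560)·0.12836 = 1.7347 mg/L.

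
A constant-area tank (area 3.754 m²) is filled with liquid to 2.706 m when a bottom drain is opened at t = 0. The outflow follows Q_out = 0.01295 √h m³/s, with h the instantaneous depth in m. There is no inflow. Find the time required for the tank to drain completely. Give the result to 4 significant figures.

Mass balance (ρ constant): A dh/dt = −0.01295 √h.
Separate and integrate: 2(√h − √h₀) = −(0.01295/A) t.
Set h = 0: 2√h₀ = (0.01295/A) t_empty ⇒ t_empty = 2A√h₀/0.01295.
t_empty = 2·3.754·√2.706/0.01295 = 7.50800·1.64499/0.01295 = 953.715 s.

953.7 s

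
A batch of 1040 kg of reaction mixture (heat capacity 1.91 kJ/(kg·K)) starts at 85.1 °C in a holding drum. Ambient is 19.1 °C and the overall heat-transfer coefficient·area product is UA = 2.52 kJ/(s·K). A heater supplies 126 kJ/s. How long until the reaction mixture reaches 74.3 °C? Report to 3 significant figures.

M c_p dT/dt = −UA(T − T_amb) + Q̇.
τ = M c_p/UA = 788.25 s; T_ss = T_amb + Q̇/UA = 19.1 + 126/2.52 = 69.100 °C.
T(t) = T_ss + (T₀ − T_ss)e^(−t/τ); set T = 74.3:
t = −τ ln[(T − T_ss)/(T₀ − T_ss)] = −788.25 · ln(0.32500) = 885.94 s.

886 s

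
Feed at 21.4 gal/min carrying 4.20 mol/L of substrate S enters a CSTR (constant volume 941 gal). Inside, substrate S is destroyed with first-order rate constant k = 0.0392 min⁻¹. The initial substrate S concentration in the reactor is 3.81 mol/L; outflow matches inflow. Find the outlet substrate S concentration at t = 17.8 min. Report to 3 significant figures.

Accumulation = in − out − consumed: V dC/dt = Q C_in − Q C − k V C.
dC/dt = (Q/V) C_in − (Q/V + k) C; effective rate a = Q/V + k = 0.022742 + 0.0392 = 0.061942 min⁻¹.
C_ss = Q C_in/(Q + kV) = 1.5420 mol/L; C(t) = C_ss + (C₀ − C_ss) e^(−a t).
C(17.8) = 1.5420 + (2.2680)·e^(−0.061942·17.8) = 1.5420 + (2.2680)·0.33202 = 2.2950 mol/L.

2.30 mol/L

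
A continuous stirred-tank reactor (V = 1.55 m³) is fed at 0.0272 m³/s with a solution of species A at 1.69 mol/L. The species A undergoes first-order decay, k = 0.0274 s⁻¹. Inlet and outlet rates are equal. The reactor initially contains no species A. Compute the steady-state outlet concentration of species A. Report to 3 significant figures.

0.660 mol/L

Species balance: V dC/dt = Q C_in − Q C − k V C.
At steady state: 0 = Q C_in − (Q + kV) C_ss, so C_ss = Q C_in/(Q + kV).
C_ss = 0.0272·1.69/(0.0272 + 0.0274·1.55) = 0.045968/0.069670 = 0.65980 mol/L.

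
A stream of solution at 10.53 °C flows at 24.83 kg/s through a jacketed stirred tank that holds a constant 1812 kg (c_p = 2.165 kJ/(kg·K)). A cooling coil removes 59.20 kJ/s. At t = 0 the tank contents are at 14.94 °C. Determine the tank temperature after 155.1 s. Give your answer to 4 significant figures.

Energy balance: M c_p dT/dt = ṁ c_p (T_in − T) − 59.20.
Rearrange: dT/dt = (T_ss − T)/τ with τ = M/ṁ = 72.9762 s and T_ss = T_in − Q̇/(ṁ c_p) = 9.42875 °C.
T approaches T_ss exponentially: T(t) = T_ss + (T₀ − T_ss) e^(−t/τ).
T(155.1) = 9.42875 + (5.51125)·e^(−155.1/72.9762) = 9.42875 + (5.51125)·0.119391 = 10.0867 °C.

10.09 °C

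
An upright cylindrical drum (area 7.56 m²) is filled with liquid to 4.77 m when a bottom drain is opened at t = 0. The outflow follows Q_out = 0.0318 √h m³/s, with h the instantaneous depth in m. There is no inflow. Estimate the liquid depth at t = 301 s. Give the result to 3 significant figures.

2.41 m

A dh/dt = −Q_out = −0.0318 √h.
Separate and integrate: 2(√h − √h₀) = −(0.0318/A) t.
√h = √4.77 − 0.0318·301/(2·7.56) = 2.1840 − 0.63306 = 1.5510.
h = 1.5510² = 2.4055 m.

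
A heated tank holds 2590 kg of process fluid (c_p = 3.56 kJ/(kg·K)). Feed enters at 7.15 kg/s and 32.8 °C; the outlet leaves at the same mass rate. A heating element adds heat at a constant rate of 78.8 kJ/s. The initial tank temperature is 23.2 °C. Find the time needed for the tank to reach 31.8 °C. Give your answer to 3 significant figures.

M c_p dT/dt = ṁ c_p (T_in − T) + Q̇.
τ = M/ṁ = 362.24 s; T_ss = T_in + Q̇/(ṁ c_p) = 35.896 °C.
T(t) = T_ss + (T₀ − T_ss) e^(−t/τ). Set T = 31.8:
e^(−t/τ) = (31.8 − 35.896)/(23.2 − 35.896) = 0.32261
t = −362.24 · ln(0.32261) = 409.80 s.

410 s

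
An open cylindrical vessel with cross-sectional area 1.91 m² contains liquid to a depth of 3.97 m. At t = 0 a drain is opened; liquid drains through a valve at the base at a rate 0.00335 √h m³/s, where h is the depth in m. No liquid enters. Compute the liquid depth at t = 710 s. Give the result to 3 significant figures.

A dh/dt = −Q_out = −0.00335 √h.
This is separable: 2 d(√h)/dt = −0.00335/A, so √h = √h₀ − (0.00335/(2A)) t.
√h = √3.97 − 0.00335·710/(2·1.91) = 1.9925 − 0.62264 = 1.3698.
h = 1.3698² = 1.8765 m.

1.88 m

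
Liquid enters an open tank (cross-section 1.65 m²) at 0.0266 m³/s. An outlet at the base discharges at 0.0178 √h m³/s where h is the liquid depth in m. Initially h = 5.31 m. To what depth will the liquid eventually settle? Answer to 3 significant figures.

A dh/dt = Q_in − 0.0178 √h. Steady state requires inflow = outflow:
Q_in = 0.0178 √h_ss ⇒ √h_ss = 0.0266/0.0178 = 1.4944.
h_ss = 1.4944² = 2.2332 m. (Since h₀ = 5.31 m > h_ss, the level will fall toward this value.)

2.23 m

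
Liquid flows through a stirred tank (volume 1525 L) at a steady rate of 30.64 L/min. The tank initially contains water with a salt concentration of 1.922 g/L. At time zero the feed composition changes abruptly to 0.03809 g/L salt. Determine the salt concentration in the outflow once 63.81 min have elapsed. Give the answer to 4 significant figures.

Species balance on the tank: V dC/dt = Q(C_in − C).
So dC/dt = (C_in − C)/τ with τ = V/Q = 1525/30.64 = 49.7715 min.
C approaches C_in exponentially: C(t) = C_in + (C₀ − C_in) e^(−t/τ).
C(63.81) = 0.03809 + (1.922 − 0.03809)·e^(−63.81/49.7715) = 0.03809 + (1.88391)·0.277466 = 0.560810 g/L.

0.5608 g/L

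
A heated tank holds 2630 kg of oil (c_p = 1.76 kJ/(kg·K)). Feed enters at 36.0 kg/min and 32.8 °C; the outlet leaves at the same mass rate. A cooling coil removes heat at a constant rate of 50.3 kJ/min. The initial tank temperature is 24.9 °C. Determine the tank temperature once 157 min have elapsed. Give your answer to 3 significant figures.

Energy balance: M c_p dT/dt = ṁ c_p (T_in − T) − 50.3.
τ = M/ṁ = 73.056 min; T_ss = T_in − Q̇/(ṁ c_p) = 32.8 − 50.3/(36.0·1.76) = 32.006 °C.
This is linear first-order; T(t) = T_ss + (T₀ − T_ss) e^(−t/τ).
T(157) = 32.006 + (-7.1061)·e^(−157/73.056) = 32.006 + (-7.1061)·0.11659 = 31.178 °C.

31.2 °C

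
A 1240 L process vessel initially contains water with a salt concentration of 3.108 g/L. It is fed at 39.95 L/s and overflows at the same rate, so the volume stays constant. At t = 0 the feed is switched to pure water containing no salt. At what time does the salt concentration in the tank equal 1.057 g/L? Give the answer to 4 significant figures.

33.48 s

Species balance: V dC/dt = Q(C_in − C) ⇒ τ = V/Q = 31.0388 s.
C(t) = C_in + (C₀ − C_in) e^(−t/τ). Set C = 1.057 and solve for t:
e^(−t/τ) = (C − C_in)/(C₀ − C_in) = (1.057 − 0)/(3.108 − 0) = 0.340090
t = −τ ln(…) = 31.0388 × 1.07854 = 33.4767 s.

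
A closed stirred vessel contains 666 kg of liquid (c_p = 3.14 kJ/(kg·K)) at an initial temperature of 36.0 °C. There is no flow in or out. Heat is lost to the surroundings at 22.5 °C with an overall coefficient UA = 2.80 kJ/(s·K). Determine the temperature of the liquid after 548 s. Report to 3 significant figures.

Lumped-capacitance energy balance: M c_p dT/dt = UA(T_amb − T).
dT/dt = (T_ss − T)/τ with T_ss = T_amb = 22.500 °C, τ = M c_p/UA = 666·3.14/2.80 = 746.87 s.
T approaches T_ss exponentially: T(t) = T_ss + (T₀ − T_ss) e^(−t/τ).
T(548) = 22.500 + (13.500)·0.48012 = 28.982 °C.

29.0 °C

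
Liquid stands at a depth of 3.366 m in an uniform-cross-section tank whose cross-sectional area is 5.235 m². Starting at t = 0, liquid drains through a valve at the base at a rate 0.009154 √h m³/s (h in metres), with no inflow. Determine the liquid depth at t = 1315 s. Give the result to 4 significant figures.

0.4692 m

Volume balance on the tank: A dh/dt = −0.009154 √h.
Separate and integrate: 2(√h − √h₀) = −(0.009154/A) t.
√h = √3.366 − 0.009154·1315/(2·5.235) = 1.83467 − 1.14971 = 0.684952.
h = 0.684952² = 0.469159 m.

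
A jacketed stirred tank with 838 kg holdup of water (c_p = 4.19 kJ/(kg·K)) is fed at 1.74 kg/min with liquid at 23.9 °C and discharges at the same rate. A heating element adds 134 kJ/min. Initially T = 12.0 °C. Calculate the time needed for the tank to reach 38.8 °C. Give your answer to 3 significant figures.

First-law balance (no shaft work): M c_p dT/dt = ṁ c_p (T_in − T) + 134.
τ = M/ṁ = 481.61 min; T_ss = T_in + Q̇/(ṁ c_p) = 42.280 °C.
T(t) = T_ss + (T₀ − T_ss) e^(−t/τ). Set T = 38.8:
e^(−t/τ) = (38.8 − 42.280)/(12.0 − 42.280) = 0.11492
t = −481.61 · ln(0.11492) = 1042.0 min.

1040 min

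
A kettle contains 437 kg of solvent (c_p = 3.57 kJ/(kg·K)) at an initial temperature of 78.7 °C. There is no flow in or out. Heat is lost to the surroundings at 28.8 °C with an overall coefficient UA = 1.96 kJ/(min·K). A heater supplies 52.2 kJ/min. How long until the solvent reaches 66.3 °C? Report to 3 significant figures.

606 min

First-law balance (no shaft work): M c_p dT/dt = −UA(T − T_amb) + Q̇.
τ = M c_p/UA = 795.96 min; T_ss = T_amb + Q̇/UA = 28.8 + 52.2/1.96 = 55.433 °C.
T(t) = T_ss + (T₀ − T_ss)e^(−t/τ); set T = 66.3:
t = −τ ln[(T − T_ss)/(T₀ − T_ss)] = −795.96 · ln(0.46706) = 605.96 min.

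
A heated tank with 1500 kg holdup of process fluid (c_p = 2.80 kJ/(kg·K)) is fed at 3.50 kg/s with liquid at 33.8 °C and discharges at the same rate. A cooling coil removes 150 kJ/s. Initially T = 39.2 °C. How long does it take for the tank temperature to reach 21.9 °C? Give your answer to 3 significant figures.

774 s

M c_p dT/dt = ṁ c_p (T_in − T) − Q̇.
τ = M/ṁ = 428.57 s; T_ss = T_in − Q̇/(ṁ c_p) = 18.494 °C.
T(t) = T_ss + (T₀ − T_ss) e^(−t/τ). Set T = 21.9:
e^(−t/τ) = (21.9 − 18.494)/(39.2 − 18.494) = 0.16450
t = −428.57 · ln(0.16450) = 773.51 s.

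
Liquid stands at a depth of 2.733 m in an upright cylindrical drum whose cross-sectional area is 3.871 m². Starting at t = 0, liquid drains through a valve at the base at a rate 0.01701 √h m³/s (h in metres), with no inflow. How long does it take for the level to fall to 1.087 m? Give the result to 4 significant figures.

A dh/dt = −Q_out = −0.01701 √h.
∫ h^(−1/2) dh = −(0.01701/A) ∫ dt, giving 2√h = 2√h₀ − (0.01701/A) t.
t = 2A(√h₀ − √h)/0.01701 = 2·3.871·(√2.733 − √1.087)/0.01701
  = 7.74200 × (1.65318 − 1.04259) / 0.01701 = 277.904 s.

277.9 s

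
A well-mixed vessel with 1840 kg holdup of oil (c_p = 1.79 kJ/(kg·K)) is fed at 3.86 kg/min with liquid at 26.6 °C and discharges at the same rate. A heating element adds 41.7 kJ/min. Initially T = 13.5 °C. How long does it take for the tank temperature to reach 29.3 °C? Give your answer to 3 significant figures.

First-law balance (no shaft work): M c_p dT/dt = ṁ c_p (T_in − T) + 41.7.
τ = M/ṁ = 476.68 min; T_ss = T_in + Q̇/(ṁ c_p) = 32.635 °C.
T(t) = T_ss + (T₀ − T_ss) e^(−t/τ). Set T = 29.3:
e^(−t/τ) = (29.3 − 32.635)/(13.5 − 32.635) = 0.17430
t = −476.68 · ln(0.17430) = 832.76 min.

833 min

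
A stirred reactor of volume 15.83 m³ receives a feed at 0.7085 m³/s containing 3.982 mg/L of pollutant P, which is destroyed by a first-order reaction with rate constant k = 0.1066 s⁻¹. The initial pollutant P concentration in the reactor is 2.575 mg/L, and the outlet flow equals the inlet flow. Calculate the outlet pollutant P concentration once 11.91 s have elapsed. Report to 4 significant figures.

Species balance: V dC/dt = Q C_in − Q C − k V C.
This is linear with rate a = Q/V + k = 0.151357 s⁻¹.
C_ss = Q C_in/(Q + kV) = 1.17749 mg/L; C(t) = C_ss + (C₀ − C_ss) e^(−a t).
C(11.91) = 1.17749 + (1.39751)·e^(−0.151357·11.91) = 1.17749 + (1.39751)·0.164860 = 1.40789 mg/L.

1.408 mg/L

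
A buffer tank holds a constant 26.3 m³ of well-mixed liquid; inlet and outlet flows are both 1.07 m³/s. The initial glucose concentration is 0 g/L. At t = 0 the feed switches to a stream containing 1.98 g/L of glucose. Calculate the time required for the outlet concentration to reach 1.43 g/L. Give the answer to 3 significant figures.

31.5 s

Species balance on the tank: V dC/dt = Q(C_in − C), so τ = V/Q = 24.579 s.
C(t) = C_in + (C₀ − C_in) e^(−t/τ). Set C = 1.43 and solve for t:
e^(−t/τ) = (C − C_in)/(C₀ − C_in) = (1.43 − 1.98)/(0 − 1.98) = 0.27778
t = −τ ln(…) = 24.579 × 1.2809 = 31.485 s.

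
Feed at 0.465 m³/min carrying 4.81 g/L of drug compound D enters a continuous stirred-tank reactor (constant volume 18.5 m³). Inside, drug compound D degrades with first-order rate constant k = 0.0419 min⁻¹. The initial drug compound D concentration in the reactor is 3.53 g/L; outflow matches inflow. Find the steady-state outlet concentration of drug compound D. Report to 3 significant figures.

V dC/dt = Q(C_in − C) − k V C.
At steady state: 0 = Q C_in − (Q + kV) C_ss, so C_ss = Q C_in/(Q + kV).
C_ss = 0.465·4.81/(0.465 + 0.0419·18.5) = 2.2367/1.2402 = 1.8035 g/L.

1.80 g/L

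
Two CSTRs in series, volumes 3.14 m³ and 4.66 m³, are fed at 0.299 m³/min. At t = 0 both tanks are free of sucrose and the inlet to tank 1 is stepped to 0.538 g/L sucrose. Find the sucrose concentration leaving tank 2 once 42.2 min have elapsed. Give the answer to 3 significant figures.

Each tank obeys Vᵢ dCᵢ/dt = Q(Cᵢ₋₁ − Cᵢ), so τᵢ = Vᵢ/Q.
τ₁ = 3.14/0.299 = 10.502 min; τ₂ = 4.66/0.299 = 15.585 min.
Solving the cascade with C₁(0)=C₂(0)=0 gives C₂(t) = C_in[1 − (τ₁ e^(−t/τ₁) − τ₂ e^(−t/τ₂))/(τ₁ − τ₂)].
At t = 42.2: e^(−t/τ₁) = 0.017982, e^(−t/τ₂) = 0.066691.
C₂ = 0.538·[1 − (10.502·0.017982 − 15.585·0.066691)/(-5.0836)] = 0.538·0.83268 = 0.44798 g/L.

0.448 g/L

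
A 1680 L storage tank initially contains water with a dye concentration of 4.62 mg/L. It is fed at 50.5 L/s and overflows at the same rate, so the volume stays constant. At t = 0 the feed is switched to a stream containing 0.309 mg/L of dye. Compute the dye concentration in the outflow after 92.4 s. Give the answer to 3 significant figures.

Transient balance on the dissolved component: V dC/dt = Q(C_in − C).
So dC/dt = (C_in − C)/τ with τ = V/Q = 1680/50.5 = 33.267 s.
This is linear first-order; C(t) = C_in + (C₀ − C_in) e^(−t/τ).
C(92.4) = 0.309 + (4.62 − 0.309)·e^(−92.4/33.267) = 0.309 + (4.3110)·0.062194 = 0.57712 mg/L.

0.577 mg/L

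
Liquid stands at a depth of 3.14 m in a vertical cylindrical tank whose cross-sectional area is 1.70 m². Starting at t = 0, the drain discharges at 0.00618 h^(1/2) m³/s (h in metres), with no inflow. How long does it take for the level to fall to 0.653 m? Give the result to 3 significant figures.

Unsteady balance on liquid volume: A dh/dt = −0.00618 √h.
∫ h^(−1/2) dh = −(0.00618/A) ∫ dt, giving 2√h = 2√h₀ − (0.00618/A) t.
t = 2A(√h₀ − √h)/0.00618 = 2·1.70·(√3.14 − √0.653)/0.00618
  = 3.4000 × (1.7720 − 0.80808) / 0.00618 = 530.31 s.

530 s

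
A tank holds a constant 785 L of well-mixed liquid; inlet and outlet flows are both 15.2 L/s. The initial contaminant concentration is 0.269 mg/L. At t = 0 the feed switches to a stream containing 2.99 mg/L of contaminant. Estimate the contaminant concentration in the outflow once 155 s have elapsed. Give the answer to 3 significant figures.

Accumulation = in − out for the solute gives V dC/dt = Q(C_in − C).
So dC/dt = (C_in − C)/τ with τ = V/Q = 785/15.2 = 51.645 s.
Solution: C(t) = C_in + (C₀ − C_in) e^(−t/τ).
C(155) = 2.99 + (0.269 − 2.99)·e^(−155/51.645) = 2.99 + (-2.7210)·0.049724 = 2.8547 mg/L.

2.85 mg/L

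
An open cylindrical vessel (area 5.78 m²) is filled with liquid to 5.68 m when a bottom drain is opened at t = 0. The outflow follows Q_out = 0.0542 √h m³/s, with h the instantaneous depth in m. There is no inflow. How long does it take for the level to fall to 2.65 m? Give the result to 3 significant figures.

Volume balance on the tank: A dh/dt = −0.0542 √h.
This is separable: 2 d(√h)/dt = −0.0542/A, so √h = √h₀ − (0.0542/(2A)) t.
t = 2A(√h₀ − √h)/0.0542 = 2·5.78·(√5.68 − √2.65)/0.0542
  = 11.560 × (2.3833 − 1.6279) / 0.0542 = 161.11 s.

161 s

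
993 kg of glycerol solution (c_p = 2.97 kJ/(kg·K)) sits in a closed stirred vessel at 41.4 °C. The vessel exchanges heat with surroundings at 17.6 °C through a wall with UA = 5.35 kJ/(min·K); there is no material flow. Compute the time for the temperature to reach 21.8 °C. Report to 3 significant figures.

956 min

M c_p dT/dt = −UA(T − T_amb).
τ = M c_p/UA = 551.25 min; T_ss = T_amb = 17.600 °C.
T(t) = T_ss + (T₀ − T_ss)e^(−t/τ); set T = 21.8:
t = −τ ln[(T − T_ss)/(T₀ − T_ss)] = −551.25 · ln(0.17647) = 956.21 min.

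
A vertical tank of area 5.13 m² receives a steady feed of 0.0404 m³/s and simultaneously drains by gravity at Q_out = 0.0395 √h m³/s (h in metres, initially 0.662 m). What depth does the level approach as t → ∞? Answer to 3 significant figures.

Level balance: A dh/dt = 0.0404 − 0.0395 √h. Setting dh/dt = 0:
Q_in = 0.0395 √h_ss ⇒ √h_ss = 0.0404/0.0395 = 1.0228.
h_ss = 1.0228² = 1.0461 m. (Since h₀ = 0.662 m < h_ss, the level will rise toward this value.)

1.05 m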